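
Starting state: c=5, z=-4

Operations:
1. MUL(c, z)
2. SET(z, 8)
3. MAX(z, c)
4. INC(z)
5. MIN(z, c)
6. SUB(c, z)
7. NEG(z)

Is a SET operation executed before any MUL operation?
No

First SET: step 2
First MUL: step 1
Since 2 > 1, MUL comes first.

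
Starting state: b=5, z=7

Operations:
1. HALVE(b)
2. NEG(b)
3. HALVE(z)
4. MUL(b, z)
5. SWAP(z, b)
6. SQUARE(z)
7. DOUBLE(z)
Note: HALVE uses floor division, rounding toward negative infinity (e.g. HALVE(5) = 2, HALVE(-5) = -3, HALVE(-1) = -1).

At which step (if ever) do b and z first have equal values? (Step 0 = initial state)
Never

b and z never become equal during execution.

Comparing values at each step:
Initial: b=5, z=7
After step 1: b=2, z=7
After step 2: b=-2, z=7
After step 3: b=-2, z=3
After step 4: b=-6, z=3
After step 5: b=3, z=-6
After step 6: b=3, z=36
After step 7: b=3, z=72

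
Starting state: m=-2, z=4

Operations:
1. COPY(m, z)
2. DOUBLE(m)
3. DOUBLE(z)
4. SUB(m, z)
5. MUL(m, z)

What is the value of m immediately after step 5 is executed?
m = 0

Tracing m through execution:
Initial: m = -2
After step 1 (COPY(m, z)): m = 4
After step 2 (DOUBLE(m)): m = 8
After step 3 (DOUBLE(z)): m = 8
After step 4 (SUB(m, z)): m = 0
After step 5 (MUL(m, z)): m = 0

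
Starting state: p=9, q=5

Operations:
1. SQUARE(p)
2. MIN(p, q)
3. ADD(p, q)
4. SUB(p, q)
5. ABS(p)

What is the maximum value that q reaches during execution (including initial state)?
5

Values of q at each step:
Initial: q = 5 ← maximum
After step 1: q = 5
After step 2: q = 5
After step 3: q = 5
After step 4: q = 5
After step 5: q = 5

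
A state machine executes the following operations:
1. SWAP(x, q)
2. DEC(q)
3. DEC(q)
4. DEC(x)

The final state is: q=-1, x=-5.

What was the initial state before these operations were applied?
q=-4, x=1

Working backwards:
Final state: q=-1, x=-5
Before step 4 (DEC(x)): q=-1, x=-4
Before step 3 (DEC(q)): q=0, x=-4
Before step 2 (DEC(q)): q=1, x=-4
Before step 1 (SWAP(x, q)): q=-4, x=1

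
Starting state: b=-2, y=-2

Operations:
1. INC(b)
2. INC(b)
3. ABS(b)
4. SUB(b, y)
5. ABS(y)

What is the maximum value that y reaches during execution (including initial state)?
2

Values of y at each step:
Initial: y = -2
After step 1: y = -2
After step 2: y = -2
After step 3: y = -2
After step 4: y = -2
After step 5: y = 2 ← maximum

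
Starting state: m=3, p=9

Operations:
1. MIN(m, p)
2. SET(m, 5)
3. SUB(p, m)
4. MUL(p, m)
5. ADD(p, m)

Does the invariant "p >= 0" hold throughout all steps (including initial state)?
Yes

The invariant holds at every step.

State at each step:
Initial: m=3, p=9
After step 1: m=3, p=9
After step 2: m=5, p=9
After step 3: m=5, p=4
After step 4: m=5, p=20
After step 5: m=5, p=25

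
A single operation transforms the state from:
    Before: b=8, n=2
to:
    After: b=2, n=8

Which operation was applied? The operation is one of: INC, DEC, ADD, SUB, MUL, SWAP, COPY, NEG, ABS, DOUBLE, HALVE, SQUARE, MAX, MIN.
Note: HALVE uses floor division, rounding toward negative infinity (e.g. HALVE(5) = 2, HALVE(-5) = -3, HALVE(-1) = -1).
SWAP(b, n)

Analyzing the change:
Before: b=8, n=2
After: b=2, n=8
Variable b changed from 8 to 2
Variable n changed from 2 to 8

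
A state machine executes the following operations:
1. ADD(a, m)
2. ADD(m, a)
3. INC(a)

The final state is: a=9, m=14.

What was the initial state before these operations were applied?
a=2, m=6

Working backwards:
Final state: a=9, m=14
Before step 3 (INC(a)): a=8, m=14
Before step 2 (ADD(m, a)): a=8, m=6
Before step 1 (ADD(a, m)): a=2, m=6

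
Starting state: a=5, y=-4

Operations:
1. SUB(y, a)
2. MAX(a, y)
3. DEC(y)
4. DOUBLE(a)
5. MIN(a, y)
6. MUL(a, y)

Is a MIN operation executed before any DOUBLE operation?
No

First MIN: step 5
First DOUBLE: step 4
Since 5 > 4, DOUBLE comes first.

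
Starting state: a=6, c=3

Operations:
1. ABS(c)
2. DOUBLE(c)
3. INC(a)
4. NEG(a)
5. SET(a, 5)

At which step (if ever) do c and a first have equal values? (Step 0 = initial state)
Step 2

c and a first become equal after step 2.

Comparing values at each step:
Initial: c=3, a=6
After step 1: c=3, a=6
After step 2: c=6, a=6 ← equal!
After step 3: c=6, a=7
After step 4: c=6, a=-7
After step 5: c=6, a=5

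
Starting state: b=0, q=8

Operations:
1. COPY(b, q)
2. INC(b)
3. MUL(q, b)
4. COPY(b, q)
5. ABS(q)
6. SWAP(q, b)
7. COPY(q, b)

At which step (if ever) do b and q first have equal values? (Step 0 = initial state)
Step 1

b and q first become equal after step 1.

Comparing values at each step:
Initial: b=0, q=8
After step 1: b=8, q=8 ← equal!
After step 2: b=9, q=8
After step 3: b=9, q=72
After step 4: b=72, q=72 ← equal!
After step 5: b=72, q=72 ← equal!
After step 6: b=72, q=72 ← equal!
After step 7: b=72, q=72 ← equal!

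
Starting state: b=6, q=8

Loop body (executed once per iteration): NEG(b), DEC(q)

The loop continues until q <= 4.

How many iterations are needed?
4

Tracing iterations:
Initial: b=6, q=8
After iteration 1: b=-6, q=7
After iteration 2: b=6, q=6
After iteration 3: b=-6, q=5
After iteration 4: b=6, q=4
q <= 4 now holds, so the loop exits after 4 iterations.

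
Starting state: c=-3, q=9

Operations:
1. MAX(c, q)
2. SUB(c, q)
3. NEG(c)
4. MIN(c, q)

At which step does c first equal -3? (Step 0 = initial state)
Step 0

Tracing c:
Initial: c = -3 ← first occurrence
After step 1: c = 9
After step 2: c = 0
After step 3: c = 0
After step 4: c = 0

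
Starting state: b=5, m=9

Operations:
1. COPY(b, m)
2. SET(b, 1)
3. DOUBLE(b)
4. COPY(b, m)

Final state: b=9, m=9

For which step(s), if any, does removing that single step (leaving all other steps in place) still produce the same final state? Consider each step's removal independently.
Step(s) 1, 2, 3

Testing removal of each single step:
Without step 1: final = b=9, m=9 (same)
Without step 2: final = b=9, m=9 (same)
Without step 3: final = b=9, m=9 (same)
Without step 4: final = b=2, m=9 (different)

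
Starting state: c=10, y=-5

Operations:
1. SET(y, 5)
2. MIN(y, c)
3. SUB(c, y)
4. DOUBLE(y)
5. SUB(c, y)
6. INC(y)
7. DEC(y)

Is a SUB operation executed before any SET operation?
No

First SUB: step 3
First SET: step 1
Since 3 > 1, SET comes first.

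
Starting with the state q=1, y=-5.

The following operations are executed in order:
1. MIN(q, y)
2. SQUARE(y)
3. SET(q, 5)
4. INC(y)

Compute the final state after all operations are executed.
{q: 5, y: 26}

Step-by-step execution:
Initial: q=1, y=-5
After step 1 (MIN(q, y)): q=-5, y=-5
After step 2 (SQUARE(y)): q=-5, y=25
After step 3 (SET(q, 5)): q=5, y=25
After step 4 (INC(y)): q=5, y=26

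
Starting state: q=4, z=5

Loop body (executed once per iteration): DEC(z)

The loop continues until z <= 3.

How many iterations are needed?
2

Tracing iterations:
Initial: q=4, z=5
After iteration 1: q=4, z=4
After iteration 2: q=4, z=3
z <= 3 now holds, so the loop exits after 2 iterations.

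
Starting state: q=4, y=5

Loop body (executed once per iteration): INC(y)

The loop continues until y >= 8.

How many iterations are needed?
3

Tracing iterations:
Initial: q=4, y=5
After iteration 1: q=4, y=6
After iteration 2: q=4, y=7
After iteration 3: q=4, y=8
y >= 8 now holds, so the loop exits after 3 iterations.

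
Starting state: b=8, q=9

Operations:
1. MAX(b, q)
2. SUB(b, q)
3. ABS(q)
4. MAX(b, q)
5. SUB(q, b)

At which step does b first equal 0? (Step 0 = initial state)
Step 2

Tracing b:
Initial: b = 8
After step 1: b = 9
After step 2: b = 0 ← first occurrence
After step 3: b = 0
After step 4: b = 9
After step 5: b = 9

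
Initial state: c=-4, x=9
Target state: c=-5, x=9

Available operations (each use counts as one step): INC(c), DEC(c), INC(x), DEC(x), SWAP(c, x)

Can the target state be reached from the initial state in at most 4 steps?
Yes

Path (1 step): DEC(c)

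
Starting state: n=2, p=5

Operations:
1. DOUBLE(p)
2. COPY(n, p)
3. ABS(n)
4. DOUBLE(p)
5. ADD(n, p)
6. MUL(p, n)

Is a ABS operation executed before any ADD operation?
Yes

First ABS: step 3
First ADD: step 5
Since 3 < 5, ABS comes first.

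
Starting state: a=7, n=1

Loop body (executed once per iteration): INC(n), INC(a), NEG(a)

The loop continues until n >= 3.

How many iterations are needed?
2

Tracing iterations:
Initial: a=7, n=1
After iteration 1: a=-8, n=2
After iteration 2: a=7, n=3
n >= 3 now holds, so the loop exits after 2 iterations.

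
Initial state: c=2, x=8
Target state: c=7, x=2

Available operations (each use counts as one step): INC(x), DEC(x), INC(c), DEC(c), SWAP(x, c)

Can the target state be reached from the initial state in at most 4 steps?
Yes

Path (2 steps): DEC(x) → SWAP(x, c)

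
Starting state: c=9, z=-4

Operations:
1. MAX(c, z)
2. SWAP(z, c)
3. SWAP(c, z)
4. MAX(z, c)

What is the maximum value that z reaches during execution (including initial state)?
9

Values of z at each step:
Initial: z = -4
After step 1: z = -4
After step 2: z = 9 ← maximum
After step 3: z = -4
After step 4: z = 9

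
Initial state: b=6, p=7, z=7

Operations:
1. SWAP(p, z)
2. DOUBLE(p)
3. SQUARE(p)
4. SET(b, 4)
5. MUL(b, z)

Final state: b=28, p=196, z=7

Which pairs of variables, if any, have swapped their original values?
None

Comparing initial and final values:
z: 7 → 7
b: 6 → 28
p: 7 → 196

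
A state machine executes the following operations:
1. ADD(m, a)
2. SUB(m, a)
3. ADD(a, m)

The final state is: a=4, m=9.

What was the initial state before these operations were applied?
a=-5, m=9

Working backwards:
Final state: a=4, m=9
Before step 3 (ADD(a, m)): a=-5, m=9
Before step 2 (SUB(m, a)): a=-5, m=4
Before step 1 (ADD(m, a)): a=-5, m=9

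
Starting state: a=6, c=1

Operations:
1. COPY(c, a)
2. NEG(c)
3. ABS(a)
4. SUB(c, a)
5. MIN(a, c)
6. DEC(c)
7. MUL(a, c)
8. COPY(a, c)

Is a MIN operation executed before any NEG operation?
No

First MIN: step 5
First NEG: step 2
Since 5 > 2, NEG comes first.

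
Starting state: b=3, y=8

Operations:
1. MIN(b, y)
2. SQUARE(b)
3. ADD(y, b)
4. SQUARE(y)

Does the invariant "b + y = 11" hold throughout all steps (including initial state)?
No, violated after step 2

The invariant is violated after step 2.

State at each step:
Initial: b=3, y=8
After step 1: b=3, y=8
After step 2: b=9, y=8
After step 3: b=9, y=17
After step 4: b=9, y=289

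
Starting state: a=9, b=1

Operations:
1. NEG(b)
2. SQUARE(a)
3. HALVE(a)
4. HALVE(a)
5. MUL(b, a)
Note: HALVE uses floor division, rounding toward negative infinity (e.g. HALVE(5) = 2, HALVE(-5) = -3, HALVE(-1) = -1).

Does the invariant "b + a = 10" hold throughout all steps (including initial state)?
No, violated after step 1

The invariant is violated after step 1.

State at each step:
Initial: a=9, b=1
After step 1: a=9, b=-1
After step 2: a=81, b=-1
After step 3: a=40, b=-1
After step 4: a=20, b=-1
After step 5: a=20, b=-20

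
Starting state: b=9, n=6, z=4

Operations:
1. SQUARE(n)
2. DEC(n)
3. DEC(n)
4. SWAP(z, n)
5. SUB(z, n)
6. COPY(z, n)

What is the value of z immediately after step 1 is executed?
z = 4

Tracing z through execution:
Initial: z = 4
After step 1 (SQUARE(n)): z = 4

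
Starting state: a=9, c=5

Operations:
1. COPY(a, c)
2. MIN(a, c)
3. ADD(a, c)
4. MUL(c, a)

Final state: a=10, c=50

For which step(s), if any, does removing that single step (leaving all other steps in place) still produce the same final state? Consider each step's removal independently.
Step(s) 1, 2

Testing removal of each single step:
Without step 1: final = a=10, c=50 (same)
Without step 2: final = a=10, c=50 (same)
Without step 3: final = a=5, c=25 (different)
Without step 4: final = a=10, c=5 (different)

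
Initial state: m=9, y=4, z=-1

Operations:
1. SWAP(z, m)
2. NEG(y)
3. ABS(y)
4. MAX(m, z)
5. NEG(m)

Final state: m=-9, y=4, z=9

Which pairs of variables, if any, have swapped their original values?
None

Comparing initial and final values:
y: 4 → 4
z: -1 → 9
m: 9 → -9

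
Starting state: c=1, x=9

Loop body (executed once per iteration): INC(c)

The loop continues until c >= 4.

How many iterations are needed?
3

Tracing iterations:
Initial: c=1, x=9
After iteration 1: c=2, x=9
After iteration 2: c=3, x=9
After iteration 3: c=4, x=9
c >= 4 now holds, so the loop exits after 3 iterations.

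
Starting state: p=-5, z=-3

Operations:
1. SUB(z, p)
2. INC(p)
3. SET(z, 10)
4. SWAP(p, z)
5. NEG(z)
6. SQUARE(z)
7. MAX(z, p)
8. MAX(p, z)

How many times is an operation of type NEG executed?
1

Counting NEG operations:
Step 5: NEG(z) ← NEG
Total: 1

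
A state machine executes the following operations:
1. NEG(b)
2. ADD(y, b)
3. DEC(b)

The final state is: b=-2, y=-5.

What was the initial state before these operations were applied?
b=1, y=-4

Working backwards:
Final state: b=-2, y=-5
Before step 3 (DEC(b)): b=-1, y=-5
Before step 2 (ADD(y, b)): b=-1, y=-4
Before step 1 (NEG(b)): b=1, y=-4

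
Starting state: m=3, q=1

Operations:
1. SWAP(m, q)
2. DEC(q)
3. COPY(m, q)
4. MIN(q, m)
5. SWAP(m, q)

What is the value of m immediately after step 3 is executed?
m = 2

Tracing m through execution:
Initial: m = 3
After step 1 (SWAP(m, q)): m = 1
After step 2 (DEC(q)): m = 1
After step 3 (COPY(m, q)): m = 2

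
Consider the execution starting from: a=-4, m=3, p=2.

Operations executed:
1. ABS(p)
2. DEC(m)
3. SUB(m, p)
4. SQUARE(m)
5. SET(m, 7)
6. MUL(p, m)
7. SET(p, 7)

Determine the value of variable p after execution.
p = 7

Tracing execution:
Step 1: ABS(p) → p = 2
Step 2: DEC(m) → p = 2
Step 3: SUB(m, p) → p = 2
Step 4: SQUARE(m) → p = 2
Step 5: SET(m, 7) → p = 2
Step 6: MUL(p, m) → p = 14
Step 7: SET(p, 7) → p = 7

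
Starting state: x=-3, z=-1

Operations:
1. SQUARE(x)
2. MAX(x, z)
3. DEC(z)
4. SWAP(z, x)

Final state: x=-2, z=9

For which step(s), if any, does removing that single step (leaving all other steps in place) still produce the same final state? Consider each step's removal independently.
Step(s) 2

Testing removal of each single step:
Without step 1: final = x=-2, z=-1 (different)
Without step 2: final = x=-2, z=9 (same)
Without step 3: final = x=-1, z=9 (different)
Without step 4: final = x=9, z=-2 (different)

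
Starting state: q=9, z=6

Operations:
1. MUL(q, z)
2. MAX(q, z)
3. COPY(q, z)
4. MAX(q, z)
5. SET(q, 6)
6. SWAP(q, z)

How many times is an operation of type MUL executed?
1

Counting MUL operations:
Step 1: MUL(q, z) ← MUL
Total: 1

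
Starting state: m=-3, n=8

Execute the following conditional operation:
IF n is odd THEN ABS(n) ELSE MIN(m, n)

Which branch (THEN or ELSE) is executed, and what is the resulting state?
Branch: ELSE, Final state: m=-3, n=8

Evaluating condition: n is odd
Condition is False, so ELSE branch executes
After MIN(m, n): m=-3, n=8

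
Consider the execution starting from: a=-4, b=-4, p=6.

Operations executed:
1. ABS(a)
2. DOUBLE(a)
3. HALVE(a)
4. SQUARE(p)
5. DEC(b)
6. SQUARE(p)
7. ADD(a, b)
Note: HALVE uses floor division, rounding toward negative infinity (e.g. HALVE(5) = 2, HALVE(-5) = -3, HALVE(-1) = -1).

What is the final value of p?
p = 1296

Tracing execution:
Step 1: ABS(a) → p = 6
Step 2: DOUBLE(a) → p = 6
Step 3: HALVE(a) → p = 6
Step 4: SQUARE(p) → p = 36
Step 5: DEC(b) → p = 36
Step 6: SQUARE(p) → p = 1296
Step 7: ADD(a, b) → p = 1296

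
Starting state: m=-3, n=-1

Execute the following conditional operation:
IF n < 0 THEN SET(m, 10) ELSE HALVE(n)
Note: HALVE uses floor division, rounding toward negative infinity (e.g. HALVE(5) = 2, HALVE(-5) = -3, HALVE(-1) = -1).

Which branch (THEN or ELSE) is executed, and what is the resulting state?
Branch: THEN, Final state: m=10, n=-1

Evaluating condition: n < 0
n = -1
Condition is True, so THEN branch executes
After SET(m, 10): m=10, n=-1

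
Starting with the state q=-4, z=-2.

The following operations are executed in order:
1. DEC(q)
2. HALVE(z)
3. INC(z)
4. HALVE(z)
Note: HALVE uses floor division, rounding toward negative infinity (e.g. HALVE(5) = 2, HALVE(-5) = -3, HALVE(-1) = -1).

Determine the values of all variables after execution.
{q: -5, z: 0}

Step-by-step execution:
Initial: q=-4, z=-2
After step 1 (DEC(q)): q=-5, z=-2
After step 2 (HALVE(z)): q=-5, z=-1
After step 3 (INC(z)): q=-5, z=0
After step 4 (HALVE(z)): q=-5, z=0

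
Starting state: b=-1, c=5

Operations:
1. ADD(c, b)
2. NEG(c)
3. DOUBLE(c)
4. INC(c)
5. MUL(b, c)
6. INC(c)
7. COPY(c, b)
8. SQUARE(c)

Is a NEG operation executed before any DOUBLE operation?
Yes

First NEG: step 2
First DOUBLE: step 3
Since 2 < 3, NEG comes first.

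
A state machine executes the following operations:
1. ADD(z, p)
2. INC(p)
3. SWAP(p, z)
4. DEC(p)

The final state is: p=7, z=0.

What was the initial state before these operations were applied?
p=-1, z=9

Working backwards:
Final state: p=7, z=0
Before step 4 (DEC(p)): p=8, z=0
Before step 3 (SWAP(p, z)): p=0, z=8
Before step 2 (INC(p)): p=-1, z=8
Before step 1 (ADD(z, p)): p=-1, z=9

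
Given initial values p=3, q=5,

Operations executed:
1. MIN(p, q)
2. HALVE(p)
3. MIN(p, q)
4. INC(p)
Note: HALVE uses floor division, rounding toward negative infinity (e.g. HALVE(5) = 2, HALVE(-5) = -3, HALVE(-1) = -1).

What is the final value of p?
p = 2

Tracing execution:
Step 1: MIN(p, q) → p = 3
Step 2: HALVE(p) → p = 1
Step 3: MIN(p, q) → p = 1
Step 4: INC(p) → p = 2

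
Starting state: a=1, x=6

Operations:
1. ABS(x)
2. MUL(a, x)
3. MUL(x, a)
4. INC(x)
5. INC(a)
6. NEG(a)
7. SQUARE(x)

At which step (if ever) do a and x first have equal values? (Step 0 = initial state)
Step 2

a and x first become equal after step 2.

Comparing values at each step:
Initial: a=1, x=6
After step 1: a=1, x=6
After step 2: a=6, x=6 ← equal!
After step 3: a=6, x=36
After step 4: a=6, x=37
After step 5: a=7, x=37
After step 6: a=-7, x=37
After step 7: a=-7, x=1369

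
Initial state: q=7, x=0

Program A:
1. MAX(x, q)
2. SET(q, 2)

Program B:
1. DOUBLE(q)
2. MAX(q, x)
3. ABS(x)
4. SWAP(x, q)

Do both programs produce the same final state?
No

Program A final state: q=2, x=7
Program B final state: q=0, x=14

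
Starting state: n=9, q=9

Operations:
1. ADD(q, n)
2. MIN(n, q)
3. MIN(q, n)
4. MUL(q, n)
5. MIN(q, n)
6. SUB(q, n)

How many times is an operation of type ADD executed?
1

Counting ADD operations:
Step 1: ADD(q, n) ← ADD
Total: 1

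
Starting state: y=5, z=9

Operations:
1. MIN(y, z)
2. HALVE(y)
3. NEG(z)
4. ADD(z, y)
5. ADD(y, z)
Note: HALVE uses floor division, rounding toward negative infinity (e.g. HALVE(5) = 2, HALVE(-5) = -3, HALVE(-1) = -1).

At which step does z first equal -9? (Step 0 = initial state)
Step 3

Tracing z:
Initial: z = 9
After step 1: z = 9
After step 2: z = 9
After step 3: z = -9 ← first occurrence
After step 4: z = -7
After step 5: z = -7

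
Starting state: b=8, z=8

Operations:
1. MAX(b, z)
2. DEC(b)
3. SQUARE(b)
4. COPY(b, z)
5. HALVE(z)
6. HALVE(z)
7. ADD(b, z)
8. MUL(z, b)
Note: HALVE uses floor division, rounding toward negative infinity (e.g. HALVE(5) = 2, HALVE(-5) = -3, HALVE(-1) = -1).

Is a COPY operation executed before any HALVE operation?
Yes

First COPY: step 4
First HALVE: step 5
Since 4 < 5, COPY comes first.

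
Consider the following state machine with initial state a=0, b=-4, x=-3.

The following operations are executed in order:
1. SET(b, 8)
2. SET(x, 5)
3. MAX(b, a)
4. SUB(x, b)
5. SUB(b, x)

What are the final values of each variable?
{a: 0, b: 11, x: -3}

Step-by-step execution:
Initial: a=0, b=-4, x=-3
After step 1 (SET(b, 8)): a=0, b=8, x=-3
After step 2 (SET(x, 5)): a=0, b=8, x=5
After step 3 (MAX(b, a)): a=0, b=8, x=5
After step 4 (SUB(x, b)): a=0, b=8, x=-3
After step 5 (SUB(b, x)): a=0, b=11, x=-3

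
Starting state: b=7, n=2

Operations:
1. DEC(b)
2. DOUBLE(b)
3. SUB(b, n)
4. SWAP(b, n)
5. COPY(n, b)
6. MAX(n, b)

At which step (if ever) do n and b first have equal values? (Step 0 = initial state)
Step 5

n and b first become equal after step 5.

Comparing values at each step:
Initial: n=2, b=7
After step 1: n=2, b=6
After step 2: n=2, b=12
After step 3: n=2, b=10
After step 4: n=10, b=2
After step 5: n=2, b=2 ← equal!
After step 6: n=2, b=2 ← equal!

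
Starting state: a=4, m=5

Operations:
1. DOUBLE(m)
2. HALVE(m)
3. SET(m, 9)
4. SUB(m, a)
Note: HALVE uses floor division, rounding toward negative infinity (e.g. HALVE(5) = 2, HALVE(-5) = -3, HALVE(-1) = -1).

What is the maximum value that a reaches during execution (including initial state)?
4

Values of a at each step:
Initial: a = 4 ← maximum
After step 1: a = 4
After step 2: a = 4
After step 3: a = 4
After step 4: a = 4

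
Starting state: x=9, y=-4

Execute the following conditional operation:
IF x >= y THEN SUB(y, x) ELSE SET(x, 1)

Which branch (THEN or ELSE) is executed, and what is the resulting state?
Branch: THEN, Final state: x=9, y=-13

Evaluating condition: x >= y
x = 9, y = -4
Condition is True, so THEN branch executes
After SUB(y, x): x=9, y=-13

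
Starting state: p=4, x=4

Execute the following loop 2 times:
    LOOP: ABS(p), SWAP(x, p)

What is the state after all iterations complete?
p=4, x=4

Iteration trace:
Start: p=4, x=4
After iteration 1: p=4, x=4
After iteration 2: p=4, x=4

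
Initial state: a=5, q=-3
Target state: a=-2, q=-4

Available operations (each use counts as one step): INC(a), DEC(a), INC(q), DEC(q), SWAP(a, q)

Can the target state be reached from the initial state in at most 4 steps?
No

The target state cannot be reached within 4 steps.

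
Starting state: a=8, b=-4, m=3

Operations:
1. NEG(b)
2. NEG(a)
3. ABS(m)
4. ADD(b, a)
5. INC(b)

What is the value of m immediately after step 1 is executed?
m = 3

Tracing m through execution:
Initial: m = 3
After step 1 (NEG(b)): m = 3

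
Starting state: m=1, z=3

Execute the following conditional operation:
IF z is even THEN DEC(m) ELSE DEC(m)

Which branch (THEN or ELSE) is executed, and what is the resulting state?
Branch: ELSE, Final state: m=0, z=3

Evaluating condition: z is even
Condition is False, so ELSE branch executes
After DEC(m): m=0, z=3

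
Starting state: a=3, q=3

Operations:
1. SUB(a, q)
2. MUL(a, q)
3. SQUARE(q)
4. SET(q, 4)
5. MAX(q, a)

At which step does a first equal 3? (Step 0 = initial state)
Step 0

Tracing a:
Initial: a = 3 ← first occurrence
After step 1: a = 0
After step 2: a = 0
After step 3: a = 0
After step 4: a = 0
After step 5: a = 0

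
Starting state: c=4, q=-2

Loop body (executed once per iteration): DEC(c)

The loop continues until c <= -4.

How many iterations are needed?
8

Tracing iterations:
Initial: c=4, q=-2
After iteration 1: c=3, q=-2
After iteration 2: c=2, q=-2
After iteration 3: c=1, q=-2
After iteration 4: c=0, q=-2
After iteration 5: c=-1, q=-2
After iteration 6: c=-2, q=-2
After iteration 7: c=-3, q=-2
After iteration 8: c=-4, q=-2
c <= -4 now holds, so the loop exits after 8 iterations.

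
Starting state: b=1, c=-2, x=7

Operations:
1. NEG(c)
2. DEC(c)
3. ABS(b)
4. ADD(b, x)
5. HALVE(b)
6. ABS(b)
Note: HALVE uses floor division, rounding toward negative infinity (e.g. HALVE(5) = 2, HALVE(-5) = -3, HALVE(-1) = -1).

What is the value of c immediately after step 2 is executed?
c = 1

Tracing c through execution:
Initial: c = -2
After step 1 (NEG(c)): c = 2
After step 2 (DEC(c)): c = 1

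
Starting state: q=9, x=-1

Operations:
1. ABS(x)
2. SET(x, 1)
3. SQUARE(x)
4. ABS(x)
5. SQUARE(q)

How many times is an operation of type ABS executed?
2

Counting ABS operations:
Step 1: ABS(x) ← ABS
Step 4: ABS(x) ← ABS
Total: 2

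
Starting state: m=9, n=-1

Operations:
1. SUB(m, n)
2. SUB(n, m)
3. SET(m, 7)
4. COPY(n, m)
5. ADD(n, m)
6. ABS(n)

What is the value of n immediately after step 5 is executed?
n = 14

Tracing n through execution:
Initial: n = -1
After step 1 (SUB(m, n)): n = -1
After step 2 (SUB(n, m)): n = -11
After step 3 (SET(m, 7)): n = -11
After step 4 (COPY(n, m)): n = 7
After step 5 (ADD(n, m)): n = 14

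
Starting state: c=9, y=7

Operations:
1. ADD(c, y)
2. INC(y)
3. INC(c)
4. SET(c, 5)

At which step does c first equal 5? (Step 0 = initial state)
Step 4

Tracing c:
Initial: c = 9
After step 1: c = 16
After step 2: c = 16
After step 3: c = 17
After step 4: c = 5 ← first occurrence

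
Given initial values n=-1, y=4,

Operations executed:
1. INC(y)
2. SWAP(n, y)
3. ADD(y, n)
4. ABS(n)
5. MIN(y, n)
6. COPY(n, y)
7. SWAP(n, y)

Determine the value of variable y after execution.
y = 4

Tracing execution:
Step 1: INC(y) → y = 5
Step 2: SWAP(n, y) → y = -1
Step 3: ADD(y, n) → y = 4
Step 4: ABS(n) → y = 4
Step 5: MIN(y, n) → y = 4
Step 6: COPY(n, y) → y = 4
Step 7: SWAP(n, y) → y = 4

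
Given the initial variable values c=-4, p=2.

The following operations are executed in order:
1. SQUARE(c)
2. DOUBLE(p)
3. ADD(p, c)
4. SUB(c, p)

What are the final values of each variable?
{c: -4, p: 20}

Step-by-step execution:
Initial: c=-4, p=2
After step 1 (SQUARE(c)): c=16, p=2
After step 2 (DOUBLE(p)): c=16, p=4
After step 3 (ADD(p, c)): c=16, p=20
After step 4 (SUB(c, p)): c=-4, p=20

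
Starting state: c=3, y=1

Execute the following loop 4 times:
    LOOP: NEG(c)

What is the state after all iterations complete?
c=3, y=1

Iteration trace:
Start: c=3, y=1
After iteration 1: c=-3, y=1
After iteration 2: c=3, y=1
After iteration 3: c=-3, y=1
After iteration 4: c=3, y=1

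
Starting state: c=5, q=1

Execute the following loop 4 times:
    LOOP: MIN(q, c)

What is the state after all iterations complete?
c=5, q=1

Iteration trace:
Start: c=5, q=1
After iteration 1: c=5, q=1
After iteration 2: c=5, q=1
After iteration 3: c=5, q=1
After iteration 4: c=5, q=1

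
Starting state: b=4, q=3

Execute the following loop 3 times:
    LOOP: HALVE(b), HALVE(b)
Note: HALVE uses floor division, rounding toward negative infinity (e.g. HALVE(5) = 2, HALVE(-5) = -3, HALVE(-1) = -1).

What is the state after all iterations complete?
b=0, q=3

Iteration trace:
Start: b=4, q=3
After iteration 1: b=1, q=3
After iteration 2: b=0, q=3
After iteration 3: b=0, q=3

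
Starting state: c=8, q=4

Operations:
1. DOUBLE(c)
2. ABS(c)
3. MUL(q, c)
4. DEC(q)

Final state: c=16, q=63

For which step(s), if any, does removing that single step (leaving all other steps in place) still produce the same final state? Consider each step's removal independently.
Step(s) 2

Testing removal of each single step:
Without step 1: final = c=8, q=31 (different)
Without step 2: final = c=16, q=63 (same)
Without step 3: final = c=16, q=3 (different)
Without step 4: final = c=16, q=64 (different)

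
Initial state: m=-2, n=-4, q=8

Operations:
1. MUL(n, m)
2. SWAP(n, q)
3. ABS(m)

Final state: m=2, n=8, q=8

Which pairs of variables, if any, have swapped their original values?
None

Comparing initial and final values:
q: 8 → 8
n: -4 → 8
m: -2 → 2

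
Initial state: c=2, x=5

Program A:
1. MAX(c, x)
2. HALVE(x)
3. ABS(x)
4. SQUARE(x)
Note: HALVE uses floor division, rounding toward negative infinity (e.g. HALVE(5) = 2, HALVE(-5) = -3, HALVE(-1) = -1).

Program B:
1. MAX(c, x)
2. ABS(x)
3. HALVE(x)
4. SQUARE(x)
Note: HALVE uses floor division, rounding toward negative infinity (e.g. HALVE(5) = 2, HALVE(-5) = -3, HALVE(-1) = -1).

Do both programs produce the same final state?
Yes

Program A final state: c=5, x=4
Program B final state: c=5, x=4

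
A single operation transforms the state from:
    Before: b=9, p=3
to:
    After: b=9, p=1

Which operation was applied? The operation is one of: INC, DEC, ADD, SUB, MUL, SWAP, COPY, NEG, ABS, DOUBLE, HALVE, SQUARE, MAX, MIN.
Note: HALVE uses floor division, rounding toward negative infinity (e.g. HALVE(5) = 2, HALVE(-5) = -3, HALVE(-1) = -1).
HALVE(p)

Analyzing the change:
Before: b=9, p=3
After: b=9, p=1
Variable p changed from 3 to 1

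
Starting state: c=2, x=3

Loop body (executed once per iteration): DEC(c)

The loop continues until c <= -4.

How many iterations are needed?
6

Tracing iterations:
Initial: c=2, x=3
After iteration 1: c=1, x=3
After iteration 2: c=0, x=3
After iteration 3: c=-1, x=3
After iteration 4: c=-2, x=3
After iteration 5: c=-3, x=3
After iteration 6: c=-4, x=3
c <= -4 now holds, so the loop exits after 6 iterations.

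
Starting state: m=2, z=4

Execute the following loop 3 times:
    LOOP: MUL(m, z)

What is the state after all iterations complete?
m=128, z=4

Iteration trace:
Start: m=2, z=4
After iteration 1: m=8, z=4
After iteration 2: m=32, z=4
After iteration 3: m=128, z=4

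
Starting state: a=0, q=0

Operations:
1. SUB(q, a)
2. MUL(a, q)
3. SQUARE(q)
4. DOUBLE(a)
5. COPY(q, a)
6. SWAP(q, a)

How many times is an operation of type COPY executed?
1

Counting COPY operations:
Step 5: COPY(q, a) ← COPY
Total: 1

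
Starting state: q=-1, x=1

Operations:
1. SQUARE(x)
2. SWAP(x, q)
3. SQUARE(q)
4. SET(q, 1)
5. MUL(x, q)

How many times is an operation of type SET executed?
1

Counting SET operations:
Step 4: SET(q, 1) ← SET
Total: 1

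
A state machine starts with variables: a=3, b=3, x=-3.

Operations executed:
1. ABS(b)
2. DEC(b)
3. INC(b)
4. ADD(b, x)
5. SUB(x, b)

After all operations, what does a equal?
a = 3

Tracing execution:
Step 1: ABS(b) → a = 3
Step 2: DEC(b) → a = 3
Step 3: INC(b) → a = 3
Step 4: ADD(b, x) → a = 3
Step 5: SUB(x, b) → a = 3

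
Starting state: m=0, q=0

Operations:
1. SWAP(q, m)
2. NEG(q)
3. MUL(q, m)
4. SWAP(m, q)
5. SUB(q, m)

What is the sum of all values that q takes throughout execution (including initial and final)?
0

Values of q at each step:
Initial: q = 0
After step 1: q = 0
After step 2: q = 0
After step 3: q = 0
After step 4: q = 0
After step 5: q = 0
Sum = 0 + 0 + 0 + 0 + 0 + 0 = 0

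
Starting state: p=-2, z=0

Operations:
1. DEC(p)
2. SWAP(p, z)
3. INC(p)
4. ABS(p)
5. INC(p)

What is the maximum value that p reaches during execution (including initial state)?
2

Values of p at each step:
Initial: p = -2
After step 1: p = -3
After step 2: p = 0
After step 3: p = 1
After step 4: p = 1
After step 5: p = 2 ← maximum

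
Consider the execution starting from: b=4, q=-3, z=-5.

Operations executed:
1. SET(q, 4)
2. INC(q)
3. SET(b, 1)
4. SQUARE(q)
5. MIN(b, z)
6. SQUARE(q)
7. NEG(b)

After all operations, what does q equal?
q = 625

Tracing execution:
Step 1: SET(q, 4) → q = 4
Step 2: INC(q) → q = 5
Step 3: SET(b, 1) → q = 5
Step 4: SQUARE(q) → q = 25
Step 5: MIN(b, z) → q = 25
Step 6: SQUARE(q) → q = 625
Step 7: NEG(b) → q = 625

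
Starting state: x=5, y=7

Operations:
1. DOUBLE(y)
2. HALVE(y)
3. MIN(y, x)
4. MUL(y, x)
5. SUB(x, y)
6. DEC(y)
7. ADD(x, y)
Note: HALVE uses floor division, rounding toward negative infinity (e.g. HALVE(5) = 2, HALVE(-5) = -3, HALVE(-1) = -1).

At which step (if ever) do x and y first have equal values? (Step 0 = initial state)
Step 3

x and y first become equal after step 3.

Comparing values at each step:
Initial: x=5, y=7
After step 1: x=5, y=14
After step 2: x=5, y=7
After step 3: x=5, y=5 ← equal!
After step 4: x=5, y=25
After step 5: x=-20, y=25
After step 6: x=-20, y=24
After step 7: x=4, y=24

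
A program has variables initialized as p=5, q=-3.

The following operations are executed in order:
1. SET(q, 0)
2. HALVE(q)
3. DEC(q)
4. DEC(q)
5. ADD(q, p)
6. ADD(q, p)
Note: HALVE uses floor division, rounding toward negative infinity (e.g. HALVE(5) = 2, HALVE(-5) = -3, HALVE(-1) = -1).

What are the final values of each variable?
{p: 5, q: 8}

Step-by-step execution:
Initial: p=5, q=-3
After step 1 (SET(q, 0)): p=5, q=0
After step 2 (HALVE(q)): p=5, q=0
After step 3 (DEC(q)): p=5, q=-1
After step 4 (DEC(q)): p=5, q=-2
After step 5 (ADD(q, p)): p=5, q=3
After step 6 (ADD(q, p)): p=5, q=8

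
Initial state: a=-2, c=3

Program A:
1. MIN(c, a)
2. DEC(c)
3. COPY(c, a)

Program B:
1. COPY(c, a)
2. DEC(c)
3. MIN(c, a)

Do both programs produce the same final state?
No

Program A final state: a=-2, c=-2
Program B final state: a=-2, c=-3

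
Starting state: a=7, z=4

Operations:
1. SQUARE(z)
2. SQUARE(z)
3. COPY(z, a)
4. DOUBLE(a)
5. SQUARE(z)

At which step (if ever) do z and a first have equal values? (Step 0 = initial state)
Step 3

z and a first become equal after step 3.

Comparing values at each step:
Initial: z=4, a=7
After step 1: z=16, a=7
After step 2: z=256, a=7
After step 3: z=7, a=7 ← equal!
After step 4: z=7, a=14
After step 5: z=49, a=14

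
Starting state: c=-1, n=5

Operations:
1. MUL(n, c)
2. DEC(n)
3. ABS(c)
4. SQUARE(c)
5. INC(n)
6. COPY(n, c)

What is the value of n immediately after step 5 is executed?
n = -5

Tracing n through execution:
Initial: n = 5
After step 1 (MUL(n, c)): n = -5
After step 2 (DEC(n)): n = -6
After step 3 (ABS(c)): n = -6
After step 4 (SQUARE(c)): n = -6
After step 5 (INC(n)): n = -5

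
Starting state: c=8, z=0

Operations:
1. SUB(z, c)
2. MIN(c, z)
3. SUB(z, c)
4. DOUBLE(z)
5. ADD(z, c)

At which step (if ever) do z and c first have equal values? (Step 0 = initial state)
Step 2

z and c first become equal after step 2.

Comparing values at each step:
Initial: z=0, c=8
After step 1: z=-8, c=8
After step 2: z=-8, c=-8 ← equal!
After step 3: z=0, c=-8
After step 4: z=0, c=-8
After step 5: z=-8, c=-8 ← equal!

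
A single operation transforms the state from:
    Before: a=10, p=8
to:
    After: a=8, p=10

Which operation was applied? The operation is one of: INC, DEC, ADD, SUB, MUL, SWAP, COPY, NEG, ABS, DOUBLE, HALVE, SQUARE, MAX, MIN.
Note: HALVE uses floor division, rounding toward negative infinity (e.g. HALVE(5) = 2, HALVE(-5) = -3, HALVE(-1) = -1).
SWAP(p, a)

Analyzing the change:
Before: a=10, p=8
After: a=8, p=10
Variable p changed from 8 to 10
Variable a changed from 10 to 8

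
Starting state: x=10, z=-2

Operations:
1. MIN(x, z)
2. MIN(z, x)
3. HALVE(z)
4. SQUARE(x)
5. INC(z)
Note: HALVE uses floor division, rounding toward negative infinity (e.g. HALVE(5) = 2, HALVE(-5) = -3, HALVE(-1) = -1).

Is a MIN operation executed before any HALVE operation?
Yes

First MIN: step 1
First HALVE: step 3
Since 1 < 3, MIN comes first.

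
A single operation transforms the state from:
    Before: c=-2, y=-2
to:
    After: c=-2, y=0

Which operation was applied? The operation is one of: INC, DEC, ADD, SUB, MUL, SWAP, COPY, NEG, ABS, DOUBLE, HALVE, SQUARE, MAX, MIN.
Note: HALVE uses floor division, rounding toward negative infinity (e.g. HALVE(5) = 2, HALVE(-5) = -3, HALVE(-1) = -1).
SUB(y, c)

Analyzing the change:
Before: c=-2, y=-2
After: c=-2, y=0
Variable y changed from -2 to 0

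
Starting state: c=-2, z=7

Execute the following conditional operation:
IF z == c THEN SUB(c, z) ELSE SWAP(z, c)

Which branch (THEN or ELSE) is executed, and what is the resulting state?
Branch: ELSE, Final state: c=7, z=-2

Evaluating condition: z == c
z = 7, c = -2
Condition is False, so ELSE branch executes
After SWAP(z, c): c=7, z=-2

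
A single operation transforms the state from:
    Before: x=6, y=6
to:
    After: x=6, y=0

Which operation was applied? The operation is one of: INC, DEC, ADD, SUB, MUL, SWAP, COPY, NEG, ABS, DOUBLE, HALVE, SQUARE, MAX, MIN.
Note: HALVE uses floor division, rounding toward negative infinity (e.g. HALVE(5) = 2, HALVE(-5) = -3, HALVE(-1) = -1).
SUB(y, x)

Analyzing the change:
Before: x=6, y=6
After: x=6, y=0
Variable y changed from 6 to 0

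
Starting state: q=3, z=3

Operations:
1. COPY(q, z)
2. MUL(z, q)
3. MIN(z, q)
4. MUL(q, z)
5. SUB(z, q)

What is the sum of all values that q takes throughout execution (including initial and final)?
30

Values of q at each step:
Initial: q = 3
After step 1: q = 3
After step 2: q = 3
After step 3: q = 3
After step 4: q = 9
After step 5: q = 9
Sum = 3 + 3 + 3 + 3 + 9 + 9 = 30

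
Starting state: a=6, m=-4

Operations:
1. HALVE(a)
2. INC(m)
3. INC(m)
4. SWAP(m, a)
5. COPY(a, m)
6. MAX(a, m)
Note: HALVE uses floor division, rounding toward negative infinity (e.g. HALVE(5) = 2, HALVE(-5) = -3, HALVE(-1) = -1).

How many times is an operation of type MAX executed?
1

Counting MAX operations:
Step 6: MAX(a, m) ← MAX
Total: 1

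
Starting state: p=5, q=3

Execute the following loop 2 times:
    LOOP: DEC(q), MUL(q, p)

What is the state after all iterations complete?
p=5, q=45

Iteration trace:
Start: p=5, q=3
After iteration 1: p=5, q=10
After iteration 2: p=5, q=45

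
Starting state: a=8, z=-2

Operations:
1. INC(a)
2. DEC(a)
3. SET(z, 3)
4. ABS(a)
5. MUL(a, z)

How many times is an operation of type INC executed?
1

Counting INC operations:
Step 1: INC(a) ← INC
Total: 1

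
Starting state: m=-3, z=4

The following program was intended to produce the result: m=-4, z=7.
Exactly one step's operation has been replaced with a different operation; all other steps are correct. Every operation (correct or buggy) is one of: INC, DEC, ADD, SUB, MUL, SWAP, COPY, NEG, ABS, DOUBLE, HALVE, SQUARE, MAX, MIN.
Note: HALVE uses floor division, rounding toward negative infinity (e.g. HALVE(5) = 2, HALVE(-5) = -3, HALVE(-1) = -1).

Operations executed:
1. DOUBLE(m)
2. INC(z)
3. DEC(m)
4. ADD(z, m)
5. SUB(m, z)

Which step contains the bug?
Step 2

Trace with buggy code:
Initial: m=-3, z=4
After step 1: m=-6, z=4
After step 2: m=-6, z=5
After step 3: m=-7, z=5
After step 4: m=-7, z=-2
After step 5: m=-5, z=-2
Actual final m=-5, z=-2 ≠ expected m=-4, z=7.
Step 2 is the only position where a single-operation replacement can produce the expected result.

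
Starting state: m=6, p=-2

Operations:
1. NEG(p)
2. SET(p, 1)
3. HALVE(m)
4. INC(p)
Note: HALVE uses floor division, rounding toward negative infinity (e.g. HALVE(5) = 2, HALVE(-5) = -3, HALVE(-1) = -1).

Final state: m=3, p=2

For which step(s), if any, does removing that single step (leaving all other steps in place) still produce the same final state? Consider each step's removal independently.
Step(s) 1

Testing removal of each single step:
Without step 1: final = m=3, p=2 (same)
Without step 2: final = m=3, p=3 (different)
Without step 3: final = m=6, p=2 (different)
Without step 4: final = m=3, p=1 (different)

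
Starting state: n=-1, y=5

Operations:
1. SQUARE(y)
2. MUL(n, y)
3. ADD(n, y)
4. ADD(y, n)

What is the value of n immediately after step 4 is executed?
n = 0

Tracing n through execution:
Initial: n = -1
After step 1 (SQUARE(y)): n = -1
After step 2 (MUL(n, y)): n = -25
After step 3 (ADD(n, y)): n = 0
After step 4 (ADD(y, n)): n = 0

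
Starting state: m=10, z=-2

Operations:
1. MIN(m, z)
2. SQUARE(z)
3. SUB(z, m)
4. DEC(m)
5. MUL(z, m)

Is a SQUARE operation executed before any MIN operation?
No

First SQUARE: step 2
First MIN: step 1
Since 2 > 1, MIN comes first.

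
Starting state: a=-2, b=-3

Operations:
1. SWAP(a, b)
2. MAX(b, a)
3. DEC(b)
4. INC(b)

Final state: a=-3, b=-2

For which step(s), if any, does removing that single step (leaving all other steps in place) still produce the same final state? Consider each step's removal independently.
Step(s) 2

Testing removal of each single step:
Without step 1: final = a=-2, b=-2 (different)
Without step 2: final = a=-3, b=-2 (same)
Without step 3: final = a=-3, b=-1 (different)
Without step 4: final = a=-3, b=-3 (different)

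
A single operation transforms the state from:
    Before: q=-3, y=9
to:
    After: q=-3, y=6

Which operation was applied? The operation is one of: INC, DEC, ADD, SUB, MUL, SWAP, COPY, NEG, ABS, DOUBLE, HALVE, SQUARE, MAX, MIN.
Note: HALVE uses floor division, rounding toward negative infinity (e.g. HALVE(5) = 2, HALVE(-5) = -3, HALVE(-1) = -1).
ADD(y, q)

Analyzing the change:
Before: q=-3, y=9
After: q=-3, y=6
Variable y changed from 9 to 6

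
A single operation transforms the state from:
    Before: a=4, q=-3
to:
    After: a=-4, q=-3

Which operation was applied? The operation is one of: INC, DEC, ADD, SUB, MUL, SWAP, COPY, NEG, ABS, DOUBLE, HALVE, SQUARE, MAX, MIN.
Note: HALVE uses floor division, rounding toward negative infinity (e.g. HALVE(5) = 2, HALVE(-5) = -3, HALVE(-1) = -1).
NEG(a)

Analyzing the change:
Before: a=4, q=-3
After: a=-4, q=-3
Variable a changed from 4 to -4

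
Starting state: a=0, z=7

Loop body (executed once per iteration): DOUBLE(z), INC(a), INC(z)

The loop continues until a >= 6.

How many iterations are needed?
6

Tracing iterations:
Initial: a=0, z=7
After iteration 1: a=1, z=15
After iteration 2: a=2, z=31
After iteration 3: a=3, z=63
After iteration 4: a=4, z=127
After iteration 5: a=5, z=255
After iteration 6: a=6, z=511
a >= 6 now holds, so the loop exits after 6 iterations.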